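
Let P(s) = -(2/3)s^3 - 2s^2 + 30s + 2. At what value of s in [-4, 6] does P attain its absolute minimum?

Differentiating, P'(s) = -2s^2 - 4s + 30; whose only zero in [-4, 6] is s = 3.
Evaluating at the critical points and endpoints: P(-4) = -322/3,  P(3) = 56,  P(6) = -34.
Hence the absolute minimum is -322/3 at s = -4.

-4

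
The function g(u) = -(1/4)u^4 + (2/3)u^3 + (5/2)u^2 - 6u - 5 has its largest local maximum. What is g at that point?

23/3

g'(u) = -u^3 + 2u^2 + 5u - 6. Setting g'(u) = 0 gives u ∈ {-2, 1, 3}.
Since g''(u) = -3u^2 + 4u + 5, we get g''(-2) = -15 < 0 ⇒ local maximum; g''(1) = 6 > 0 ⇒ local minimum; g''(3) = -10 < 0 ⇒ local maximum.
Thus g has its largest local maximum at u = -2, with value 23/3.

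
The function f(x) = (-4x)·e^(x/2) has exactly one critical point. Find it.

-2

By the product rule, f'(x) = (-2x - 4)·e^(x/2). Since e^(x/2) > 0, the only critical point is x = -2.
f''(-2) has the same sign as -2 < 0, so this is a local maximum.
f(-2) = (8)·e^(-1) ≈ 2.9430.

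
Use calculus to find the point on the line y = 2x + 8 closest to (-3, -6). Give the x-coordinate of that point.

Minimize D(x)^2 = (x + 3)^2 + (2x + 14)^2.
d/dx[D^2] = 2(x + 3) + 2·2·(2x + 14) = 0 ⇒ x = -31/5.
Then y = -22/5 and the distance is √(64/5) ≈ 3.5777.

-31/5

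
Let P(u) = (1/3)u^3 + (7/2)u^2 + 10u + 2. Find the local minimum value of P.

-20/3

Critical points: P'(u) = u^2 + 7u + 10 vanishes at u = -5, -2.
Since P''(u) = 2u + 7, we get P''(-5) = -3 < 0 ⇒ local maximum; P''(-2) = 3 > 0 ⇒ local minimum.
The local minimum is P(-2) = -20/3.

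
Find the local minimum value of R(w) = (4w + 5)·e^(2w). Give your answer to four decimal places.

-0.0604

Differentiating with the product rule gives R'(w) = (8w + 14)·e^(2w). Since e^(2w) > 0, the only critical point is w = -7/4.
R''(-7/4) has the same sign as 8 > 0, so this is a local minimum.
R(-7/4) = (-2)·e^(-7/2) ≈ -0.0604.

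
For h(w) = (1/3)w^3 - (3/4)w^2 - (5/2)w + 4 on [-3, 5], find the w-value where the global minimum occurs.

-3

h'(w) = w^2 - (3/2)w - 5/2, which vanishes at w = -1 and w = 5/2.
Evaluating at the critical points and endpoints: h(-3) = -17/4,  h(-1) = 65/12,  h(5/2) = -83/48,  h(5) = 173/12.
The minimum over the interval is -17/4, attained at w = -3.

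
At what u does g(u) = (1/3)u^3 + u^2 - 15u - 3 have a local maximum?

g'(u) = u^2 + 2u - 15. Setting g'(u) = 0 gives u ∈ {-5, 3}.
Since g''(u) = 2u + 2, we get g''(-5) = -8 < 0 ⇒ local maximum; g''(3) = 8 > 0 ⇒ local minimum.
So the local maximum value is g(-5) = 166/3.

-5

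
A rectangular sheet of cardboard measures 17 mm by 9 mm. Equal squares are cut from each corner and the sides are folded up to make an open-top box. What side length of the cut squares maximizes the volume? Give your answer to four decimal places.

1.8782

With cut size x, the volume is V(x) = x(17 − 2x)(9 − 2x) for 0 < x < 4.5.
V'(x) = 12x^2 − 104x + 153. Setting V'(x) = 0 gives x ≈ 1.8782 (the root in (0, 4.5)).
V''(x) = 24x − 104 is negative there, so this is the maximum; V ≈ 130.4300.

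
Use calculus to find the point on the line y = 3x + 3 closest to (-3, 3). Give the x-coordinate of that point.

Minimize D(x)^2 = (x + 3)^2 + (3x)^2.
d/dx[D^2] = 2(x + 3) + 2·3·(3x) = 0 ⇒ x = -3/10.
Then y = 21/10 and the distance is √(81/10) ≈ 2.8460.

-3/10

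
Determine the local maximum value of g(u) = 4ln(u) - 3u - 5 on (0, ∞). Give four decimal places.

g'(u) = 4/u − 3 = 0 gives u = 4/3.
g''(u) = -4/u², which is negative for u > 0, so this is a local maximum.
g(4/3) = 4·ln(4/3) - 4 - 5 ≈ -7.8493.

-7.8493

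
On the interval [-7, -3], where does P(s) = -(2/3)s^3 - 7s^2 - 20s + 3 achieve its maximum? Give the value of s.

-7

Differentiating, P'(s) = -2s^2 - 14s - 20; whose only zero in [-7, -3] is s = -5.
Evaluating at the critical points and endpoints: P(-7) = 86/3; P(-5) = 34/3; P(-3) = 18.
The maximum over the interval is 86/3, attained at s = -7.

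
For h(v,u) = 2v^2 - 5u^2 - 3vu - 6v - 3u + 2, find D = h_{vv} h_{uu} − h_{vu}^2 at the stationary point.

∂h/∂v = 4v - 3u - 6 = 0 and ∂h/∂u = -3v - 10u - 3 = 0, so (v, u) = (51/49, -30/49).
The Hessian has h_{vv} = 4, h_{uu} = -10, h_{vu} = -3, giving D = -49 < 0, so the point is a saddle point.
D = (4)·(-10) − (-3)^2 = -49.

-49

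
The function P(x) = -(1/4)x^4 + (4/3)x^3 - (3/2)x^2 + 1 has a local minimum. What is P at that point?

P'(x) = -x^3 + 4x^2 - 3x. Setting P'(x) = 0 gives x ∈ {0, 1, 3}.
Second-derivative test with P''(x) = -3x^2 + 8x - 3: P''(0) = -3 < 0 ⇒ local maximum; P''(1) = 2 > 0 ⇒ local minimum; P''(3) = -6 < 0 ⇒ local maximum.
Thus P has its local minimum at x = 1, with value 7/12.

7/12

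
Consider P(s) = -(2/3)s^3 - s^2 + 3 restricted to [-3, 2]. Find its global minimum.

-19/3

P'(s) = -2s^2 - 2s, which vanishes at s = -1 and s = 0.
Compare values at every candidate in [-3, 2]: P(-3) = 12,  P(-1) = 8/3,  P(0) = 3,  P(2) = -19/3.
So the minimum is P(2) = -19/3.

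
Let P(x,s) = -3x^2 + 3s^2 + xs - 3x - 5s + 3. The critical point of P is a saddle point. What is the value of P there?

∂P/∂x = -6x + s - 3 = 0 and ∂P/∂s = x + 6s - 5 = 0, so (x, s) = (-13/37, 33/37).
The Hessian has P_{xx} = -6, P_{ss} = 6, P_{xs} = 1, giving D = -37 < 0, so the point is a saddle point.
P(-13/37, 33/37) = 48/37.

48/37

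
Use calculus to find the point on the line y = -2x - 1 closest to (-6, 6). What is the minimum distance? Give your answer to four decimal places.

2.2361

Minimize D(x)^2 = (x + 6)^2 + (-2x - 7)^2.
d/dx[D^2] = 2(x + 6) + 2·(-2)·(-2x - 7) = 0 ⇒ x = -4.
Then y = 7 and the distance is √(5) ≈ 2.2361.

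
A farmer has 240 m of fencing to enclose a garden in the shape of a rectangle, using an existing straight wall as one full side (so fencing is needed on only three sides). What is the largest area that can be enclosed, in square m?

7200

Let the sides perpendicular to the wall have length x and the parallel side y, so 2x + y = 240 and the area is A = xy = x(240 − 2x).
A'(x) = 240 − 4x = 0 gives x = 60, and A''(x) = −4 < 0 confirms a maximum.
Then y = 240 − 2·60 = 120 and A = 7200.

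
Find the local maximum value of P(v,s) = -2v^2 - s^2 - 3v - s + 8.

75/8

∂P/∂v = -4v - 3 = 0 and ∂P/∂s = -2s - 1 = 0, so (v, s) = (-3/4, -1/2).
The Hessian has P_{vv} = -4, P_{ss} = -2, P_{vs} = 0, giving D = 8 > 0 with P_{vv} < 0, so the point is a local maximum.
P(-3/4, -1/2) = 75/8.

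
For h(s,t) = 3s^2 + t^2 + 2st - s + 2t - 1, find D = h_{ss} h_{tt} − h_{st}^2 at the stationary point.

∂h/∂s = 6s + 2t - 1 = 0 and ∂h/∂t = 2s + 2t + 2 = 0, so (s, t) = (3/4, -7/4).
The Hessian has h_{ss} = 6, h_{tt} = 2, h_{st} = 2, giving D = 8 > 0 with h_{ss} > 0, so the point is a local minimum.
D = (6)·(2) − (2)^2 = 8.

8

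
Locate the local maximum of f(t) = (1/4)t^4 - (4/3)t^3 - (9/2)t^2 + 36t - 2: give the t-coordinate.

3

Critical points: f'(t) = t^3 - 4t^2 - 9t + 36 vanishes at t = -3, 3, 4.
Second-derivative test with f''(t) = 3t^2 - 8t - 9: f''(-3) = 42 > 0 ⇒ local minimum; f''(3) = -6 < 0 ⇒ local maximum; f''(4) = 7 > 0 ⇒ local minimum.
The local maximum is f(3) = 199/4.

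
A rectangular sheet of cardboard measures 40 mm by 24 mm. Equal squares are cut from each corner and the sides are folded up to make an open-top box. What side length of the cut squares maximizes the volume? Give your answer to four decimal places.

With cut size x, the volume is V(x) = x(40 − 2x)(24 − 2x) for 0 < x < 12.
V'(x) = 12x^2 − 256x + 960. Setting V'(x) = 0 gives x ≈ 4.8548 (the root in (0, 12)).
V''(x) = 24x − 256 is negative there, so this is the maximum; V ≈ 2101.4581.

4.8548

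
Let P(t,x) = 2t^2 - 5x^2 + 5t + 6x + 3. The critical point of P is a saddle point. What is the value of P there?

∂P/∂t = 4t + 5 = 0 and ∂P/∂x = -10x + 6 = 0, so (t, x) = (-5/4, 3/5).
The Hessian has P_{tt} = 4, P_{xx} = -10, P_{tx} = 0, giving D = -40 < 0, so the point is a saddle point.
P(-5/4, 3/5) = 67/40.

67/40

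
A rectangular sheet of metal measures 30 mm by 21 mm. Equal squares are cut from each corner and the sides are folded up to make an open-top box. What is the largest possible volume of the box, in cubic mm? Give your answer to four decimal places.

1144.1674

With cut size x, the volume is V(x) = x(30 − 2x)(21 − 2x) for 0 < x < 10.5.
V'(x) = 12x^2 − 204x + 630. Setting V'(x) = 0 gives x ≈ 4.0559 (the root in (0, 10.5)).
V''(x) = 24x − 204 is negative there, so this is the maximum; V ≈ 1144.1674.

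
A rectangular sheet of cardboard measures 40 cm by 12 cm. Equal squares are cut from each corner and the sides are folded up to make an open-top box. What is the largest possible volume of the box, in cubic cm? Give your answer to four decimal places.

616.6930

With cut size x, the volume is V(x) = x(40 − 2x)(12 − 2x) for 0 < x < 6.
V'(x) = 12x^2 − 208x + 480. Setting V'(x) = 0 gives x ≈ 2.7412 (the root in (0, 6)).
V''(x) = 24x − 208 is negative there, so this is the maximum; V ≈ 616.6930.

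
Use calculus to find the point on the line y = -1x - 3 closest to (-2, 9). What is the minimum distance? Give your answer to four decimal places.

7.0711

Minimize D(x)^2 = (x + 2)^2 + (-x - 12)^2.
d/dx[D^2] = 2(x + 2) + 2·(-1)·(-x - 12) = 0 ⇒ x = -7.
Then y = 4 and the distance is √(50) ≈ 7.0711.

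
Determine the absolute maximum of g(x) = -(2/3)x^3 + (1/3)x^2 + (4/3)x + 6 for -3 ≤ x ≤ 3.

23

The derivative is -2x^2 + (2/3)x + 4/3, which vanishes at x = -2/3 and x = 1.
Candidates: g(-3) = 23, g(-2/3) = 442/81, g(1) = 7, g(3) = -5.
The maximum over the interval is 23, attained at x = -3.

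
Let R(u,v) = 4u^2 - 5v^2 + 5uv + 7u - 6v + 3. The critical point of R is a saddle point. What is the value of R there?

∂R/∂u = 8u + 5v + 7 = 0 and ∂R/∂v = 5u - 10v - 6 = 0, so (u, v) = (-8/21, -83/105).
The Hessian has R_{uu} = 8, R_{vv} = -10, R_{uv} = 5, giving D = -105 < 0, so the point is a saddle point.
R(-8/21, -83/105) = 424/105.

424/105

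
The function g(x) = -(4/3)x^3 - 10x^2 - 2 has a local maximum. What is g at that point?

-2

Critical points: g'(x) = -4x^2 - 20x vanishes at x = -5, 0.
Since g''(x) = -8x - 20, we get g''(-5) = 20 > 0 ⇒ local minimum; g''(0) = -20 < 0 ⇒ local maximum.
The local maximum is g(0) = -2.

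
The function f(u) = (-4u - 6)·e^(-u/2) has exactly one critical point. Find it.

1/2

By the product rule, f'(u) = (2u - 1)·e^(-u/2). Since e^(-u/2) > 0, the only critical point is u = 1/2.
f''(1/2) has the same sign as 2 > 0, so this is a local minimum.
f(1/2) = (-8)·e^(-1/4) ≈ -6.2304.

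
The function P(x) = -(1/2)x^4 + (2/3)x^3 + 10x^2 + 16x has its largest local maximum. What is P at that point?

P'(x) = -2x^3 + 2x^2 + 20x + 16 = 0 at x = -2, -1, 4.
P''(x) = -6x^2 + 4x + 20. P''(-2) = -12 < 0 ⇒ local maximum; P''(-1) = 10 > 0 ⇒ local minimum; P''(4) = -60 < 0 ⇒ local maximum.
The largest local maximum is P(4) = 416/3.

416/3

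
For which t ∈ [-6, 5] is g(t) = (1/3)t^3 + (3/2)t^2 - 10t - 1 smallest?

g'(t) = t^2 + 3t - 10, which vanishes at t = -5 and t = 2.
Compare values at every candidate in [-6, 5]: g(-6) = 41, g(-5) = 269/6, g(2) = -37/3, g(5) = 169/6.
The minimum over the interval is -37/3, attained at t = 2.

2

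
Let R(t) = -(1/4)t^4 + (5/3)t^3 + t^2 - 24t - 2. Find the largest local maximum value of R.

98/3

R'(t) = -t^3 + 5t^2 + 2t - 24 = 0 at t = -2, 3, 4.
Since R''(t) = -3t^2 + 10t + 2, we get R''(-2) = -30 < 0 ⇒ local maximum; R''(3) = 5 > 0 ⇒ local minimum; R''(4) = -6 < 0 ⇒ local maximum.
So the largest local maximum value is R(-2) = 98/3.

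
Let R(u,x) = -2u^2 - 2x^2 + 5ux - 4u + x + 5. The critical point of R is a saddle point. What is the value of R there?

31/9

∂R/∂u = -4u + 5x - 4 = 0 and ∂R/∂x = 5u - 4x + 1 = 0, so (u, x) = (11/9, 16/9).
The Hessian has R_{uu} = -4, R_{xx} = -4, R_{ux} = 5, giving D = -9 < 0, so the point is a saddle point.
R(11/9, 16/9) = 31/9.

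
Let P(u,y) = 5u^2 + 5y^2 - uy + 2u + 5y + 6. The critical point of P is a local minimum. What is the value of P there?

439/99

∂P/∂u = 10u - y + 2 = 0 and ∂P/∂y = -u + 10y + 5 = 0, so (u, y) = (-25/99, -52/99).
The Hessian has P_{uu} = 10, P_{yy} = 10, P_{uy} = -1, giving D = 99 > 0 with P_{uu} > 0, so the point is a local minimum.
P(-25/99, -52/99) = 439/99.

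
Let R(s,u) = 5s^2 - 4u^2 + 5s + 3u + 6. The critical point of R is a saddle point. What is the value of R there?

85/16

∂R/∂s = 10s + 5 = 0 and ∂R/∂u = -8u + 3 = 0, so (s, u) = (-1/2, 3/8).
The Hessian has R_{ss} = 10, R_{uu} = -8, R_{su} = 0, giving D = -80 < 0, so the point is a saddle point.
R(-1/2, 3/8) = 85/16.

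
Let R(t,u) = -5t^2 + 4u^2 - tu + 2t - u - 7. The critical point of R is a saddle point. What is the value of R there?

∂R/∂t = -10t - u + 2 = 0 and ∂R/∂u = -t + 8u - 1 = 0, so (t, u) = (5/27, 4/27).
The Hessian has R_{tt} = -10, R_{uu} = 8, R_{tu} = -1, giving D = -81 < 0, so the point is a saddle point.
R(5/27, 4/27) = -62/9.

-62/9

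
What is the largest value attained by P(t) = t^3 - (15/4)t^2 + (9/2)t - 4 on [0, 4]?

18

The derivative is 3t^2 - (15/2)t + 9/2, which vanishes at t = 1 and t = 3/2.
Compare values at every candidate in [0, 4]: P(0) = -4,  P(1) = -9/4,  P(3/2) = -37/16,  P(4) = 18.
So the maximum is P(4) = 18.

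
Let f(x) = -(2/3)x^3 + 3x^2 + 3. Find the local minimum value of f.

3

f'(x) = -2x^2 + 6x = 0 at x = 0, 3.
Second-derivative test with f''(x) = -4x + 6: f''(0) = 6 > 0 ⇒ local minimum; f''(3) = -6 < 0 ⇒ local maximum.
Thus f has its local minimum at x = 0, with value 3.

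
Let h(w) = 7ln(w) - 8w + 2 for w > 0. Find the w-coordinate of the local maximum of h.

h'(w) = 7/w − 8 = 0 gives w = 7/8.
h''(w) = -7/w², which is negative for w > 0, so this is a local maximum.
h(7/8) = 7·ln(7/8) - 7 + 2 ≈ -5.9347.

7/8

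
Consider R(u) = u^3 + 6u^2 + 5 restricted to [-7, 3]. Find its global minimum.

-44

The derivative is 3u^2 + 12u, which vanishes at u = -4 and u = 0.
Compare values at every candidate in [-7, 3]: R(-7) = -44, R(-4) = 37, R(0) = 5, R(3) = 86.
The minimum over the interval is -44, attained at u = -7.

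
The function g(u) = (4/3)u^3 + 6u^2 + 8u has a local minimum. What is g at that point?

-10/3

Critical points: g'(u) = 4u^2 + 12u + 8 vanishes at u = -2, -1.
g''(u) = 8u + 12. g''(-2) = -4 < 0 ⇒ local maximum; g''(-1) = 4 > 0 ⇒ local minimum.
So the local minimum value is g(-1) = -10/3.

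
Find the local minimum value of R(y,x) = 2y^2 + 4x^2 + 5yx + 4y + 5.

-29/7

∂R/∂y = 4y + 5x + 4 = 0 and ∂R/∂x = 5y + 8x = 0, so (y, x) = (-32/7, 20/7).
The Hessian has R_{yy} = 4, R_{xx} = 8, R_{yx} = 5, giving D = 7 > 0 with R_{yy} > 0, so the point is a local minimum.
R(-32/7, 20/7) = -29/7.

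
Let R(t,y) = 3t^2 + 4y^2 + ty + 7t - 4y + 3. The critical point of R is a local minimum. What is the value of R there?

-131/47

∂R/∂t = 6t + y + 7 = 0 and ∂R/∂y = t + 8y - 4 = 0, so (t, y) = (-60/47, 31/47).
The Hessian has R_{tt} = 6, R_{yy} = 8, R_{ty} = 1, giving D = 47 > 0 with R_{tt} > 0, so the point is a local minimum.
R(-60/47, 31/47) = -131/47.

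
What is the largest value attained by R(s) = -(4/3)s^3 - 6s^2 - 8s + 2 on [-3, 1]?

8

R'(s) = -4s^2 - 12s - 8, which vanishes at s = -2 and s = -1.
Compare values at every candidate in [-3, 1]: R(-3) = 8; R(-2) = 14/3; R(-1) = 16/3; R(1) = -40/3.
Hence the absolute maximum is 8 at s = -3.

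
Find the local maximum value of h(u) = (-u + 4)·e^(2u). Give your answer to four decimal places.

Differentiating with the product rule gives h'(u) = (-2u + 7)·e^(2u). Since e^(2u) > 0, the only critical point is u = 7/2.
h''(7/2) has the same sign as -2 < 0, so this is a local maximum.
h(7/2) = (1/2)·e^(7) ≈ 548.3166.

548.3166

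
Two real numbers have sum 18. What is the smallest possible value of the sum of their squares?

With a + b = 18, a^2 + b^2 = a^2 + (18 − a)^2.
The derivative 2a − 2(18 − a) = 4a − 36 vanishes at a = 9; second derivative 4 > 0, a minimum.
The minimum is 2·(9)^2 = 162.

162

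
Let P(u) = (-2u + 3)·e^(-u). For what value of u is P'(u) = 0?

P'(u) = (-2)·e^(-u) + (-2u + 3)·(-1)·e^(-u) = (2u - 5)·e^(-u). Since e^(-u) > 0, the only critical point is u = 5/2.
P''(5/2) has the same sign as 2 > 0, so this is a local minimum.
P(5/2) = (-2)·e^(-5/2) ≈ -0.1642.

5/2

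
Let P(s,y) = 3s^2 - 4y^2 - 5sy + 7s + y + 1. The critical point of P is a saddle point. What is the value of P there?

∂P/∂s = 6s - 5y + 7 = 0 and ∂P/∂y = -5s - 8y + 1 = 0, so (s, y) = (-51/73, 41/73).
The Hessian has P_{ss} = 6, P_{yy} = -8, P_{sy} = -5, giving D = -73 < 0, so the point is a saddle point.
P(-51/73, 41/73) = -85/73.

-85/73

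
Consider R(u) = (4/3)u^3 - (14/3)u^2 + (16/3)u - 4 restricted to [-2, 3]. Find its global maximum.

R'(u) = 4u^2 - (28/3)u + 16/3, which vanishes at u = 1 and u = 4/3.
Evaluating at the critical points and endpoints: R(-2) = -44; R(1) = -2; R(4/3) = -164/81; R(3) = 6.
The maximum over the interval is 6, attained at u = 3.

6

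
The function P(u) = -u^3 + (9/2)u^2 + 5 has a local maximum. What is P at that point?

P'(u) = -3u^2 + 9u. Setting P'(u) = 0 gives u ∈ {0, 3}.
Second-derivative test with P''(u) = -6u + 9: P''(0) = 9 > 0 ⇒ local minimum; P''(3) = -9 < 0 ⇒ local maximum.
Thus P has its local maximum at u = 3, with value 37/2.

37/2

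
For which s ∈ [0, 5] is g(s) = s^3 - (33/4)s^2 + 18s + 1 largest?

g'(s) = 3s^2 - (33/2)s + 18, which vanishes at s = 3/2 and s = 4.
Compare values at every candidate in [0, 5]: g(0) = 1, g(3/2) = 205/16, g(4) = 5, g(5) = 39/4.
The maximum over the interval is 205/16, attained at s = 3/2.

3/2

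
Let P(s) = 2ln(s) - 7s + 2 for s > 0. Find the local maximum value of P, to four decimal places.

-2.5055

P'(s) = 2/s − 7 = 0 gives s = 2/7.
P''(s) = -2/s², which is negative for s > 0, so this is a local maximum.
P(2/7) = 2·ln(2/7) - 2 + 2 ≈ -2.5055.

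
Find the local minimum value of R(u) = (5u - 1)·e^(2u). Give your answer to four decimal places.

-1.3720

By the product rule, R'(u) = (10u + 3)·e^(2u). Since e^(2u) > 0, the only critical point is u = -3/10.
R''(-3/10) has the same sign as 10 > 0, so this is a local minimum.
R(-3/10) = (-5/2)·e^(-3/5) ≈ -1.3720.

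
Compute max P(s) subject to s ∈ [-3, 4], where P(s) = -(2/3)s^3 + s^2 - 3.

24

Differentiating, P'(s) = -2s^2 + 2s; which vanishes at s = 0 and s = 1.
Compare values at every candidate in [-3, 4]: P(-3) = 24, P(0) = -3, P(1) = -8/3, P(4) = -89/3.
Hence the absolute maximum is 24 at s = -3.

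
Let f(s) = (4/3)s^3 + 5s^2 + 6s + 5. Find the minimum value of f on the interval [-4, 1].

-73/3

The derivative is 4s^2 + 10s + 6, which vanishes at s = -3/2 and s = -1.
Candidates: f(-4) = -73/3,  f(-3/2) = 11/4,  f(-1) = 8/3,  f(1) = 52/3.
The minimum over the interval is -73/3, attained at s = -4.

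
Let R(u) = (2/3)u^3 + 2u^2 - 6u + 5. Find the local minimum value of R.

5/3

R'(u) = 2u^2 + 4u - 6 = 0 at u = -3, 1.
Second-derivative test with R''(u) = 4u + 4: R''(-3) = -8 < 0 ⇒ local maximum; R''(1) = 8 > 0 ⇒ local minimum.
The local minimum is R(1) = 5/3.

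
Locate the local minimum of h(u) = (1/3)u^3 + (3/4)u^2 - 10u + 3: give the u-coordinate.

5/2

Critical points: h'(u) = u^2 + (3/2)u - 10 vanishes at u = -4, 5/2.
h''(u) = 2u + 3/2. h''(-4) = -13/2 < 0 ⇒ local maximum; h''(5/2) = 13/2 > 0 ⇒ local minimum.
So the local minimum value is h(5/2) = -581/48.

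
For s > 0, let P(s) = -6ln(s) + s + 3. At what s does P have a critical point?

P'(s) = -6/s + 1 = 0 gives s = 6.
P''(s) = 6/s², which is positive for s > 0, so this is a local minimum.
P(6) = -6·ln(6) + 6 + 3 ≈ -1.7506.

6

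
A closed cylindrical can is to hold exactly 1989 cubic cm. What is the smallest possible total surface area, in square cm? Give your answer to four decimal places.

With radius r and height h, πr²h = 1989 so h = 1989/(πr²), and S(r) = 2πr² + 2πrh = 2πr² + 2·1989/r.
S'(r) = 4πr − 2·1989/r² = 0 ⇒ r³ = 1989/(2π), so r ≈ 6.8153 and h = 2r ≈ 13.6306.
S''(r) = 4π + 4·1989/r³ > 0, so this is the minimum; S ≈ 875.5301.

875.5301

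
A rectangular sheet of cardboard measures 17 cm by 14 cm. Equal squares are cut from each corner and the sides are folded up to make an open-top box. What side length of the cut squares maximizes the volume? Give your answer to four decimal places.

2.5473

With cut size x, the volume is V(x) = x(17 − 2x)(14 − 2x) for 0 < x < 7.
V'(x) = 12x^2 − 124x + 238. Setting V'(x) = 0 gives x ≈ 2.5473 (the root in (0, 7)).
V''(x) = 24x − 124 is negative there, so this is the maximum; V ≈ 270.0707.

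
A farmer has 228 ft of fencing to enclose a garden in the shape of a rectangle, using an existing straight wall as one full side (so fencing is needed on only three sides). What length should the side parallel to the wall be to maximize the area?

Let the sides perpendicular to the wall have length x and the parallel side y, so 2x + y = 228 and the area is A = xy = x(228 − 2x).
A'(x) = 228 − 4x = 0 gives x = 57, and A''(x) = −4 < 0 confirms a maximum.
Then y = 228 − 2·57 = 114 and A = 6498.

114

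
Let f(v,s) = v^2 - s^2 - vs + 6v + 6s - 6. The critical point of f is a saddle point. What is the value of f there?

∂f/∂v = 2v - s + 6 = 0 and ∂f/∂s = -v - 2s + 6 = 0, so (v, s) = (-6/5, 18/5).
The Hessian has f_{vv} = 2, f_{ss} = -2, f_{vs} = -1, giving D = -5 < 0, so the point is a saddle point.
f(-6/5, 18/5) = 6/5.

6/5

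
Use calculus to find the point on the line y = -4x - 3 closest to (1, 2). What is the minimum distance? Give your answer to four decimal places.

2.1828

Minimize D(x)^2 = (x - 1)^2 + (-4x - 5)^2.
d/dx[D^2] = 2(x - 1) + 2·(-4)·(-4x - 5) = 0 ⇒ x = -19/17.
Then y = 25/17 and the distance is √(81/17) ≈ 2.1828.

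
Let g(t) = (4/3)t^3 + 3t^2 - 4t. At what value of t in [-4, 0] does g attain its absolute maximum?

-2

g'(t) = 4t^2 + 6t - 4, whose only zero in [-4, 0] is t = -2.
Compare values at every candidate in [-4, 0]: g(-4) = -64/3, g(-2) = 28/3, g(0) = 0.
So the maximum is g(-2) = 28/3.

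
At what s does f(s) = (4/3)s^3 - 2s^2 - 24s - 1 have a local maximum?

-2

Critical points: f'(s) = 4s^2 - 4s - 24 vanishes at s = -2, 3.
Second-derivative test with f''(s) = 8s - 4: f''(-2) = -20 < 0 ⇒ local maximum; f''(3) = 20 > 0 ⇒ local minimum.
Thus f has its local maximum at s = -2, with value 85/3.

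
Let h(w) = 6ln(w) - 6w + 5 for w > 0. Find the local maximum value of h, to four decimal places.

h'(w) = 6/w − 6 = 0 gives w = 1.
h''(w) = -6/w², which is negative for w > 0, so this is a local maximum.
h(1) = 6·ln(1) - 6 + 5 ≈ -1.0000.

-1.0000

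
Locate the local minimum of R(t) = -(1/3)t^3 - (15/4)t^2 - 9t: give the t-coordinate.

-6

Critical points: R'(t) = -t^2 - (15/2)t - 9 vanishes at t = -6, -3/2.
Second-derivative test with R''(t) = -2t - 15/2: R''(-6) = 9/2 > 0 ⇒ local minimum; R''(-3/2) = -9/2 < 0 ⇒ local maximum.
Thus R has its local minimum at t = -6, with value -9.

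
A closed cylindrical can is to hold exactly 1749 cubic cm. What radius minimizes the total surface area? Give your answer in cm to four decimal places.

With radius r and height h, πr²h = 1749 so h = 1749/(πr²), and S(r) = 2πr² + 2πrh = 2πr² + 2·1749/r.
S'(r) = 4πr − 2·1749/r² = 0 ⇒ r³ = 1749/(2π), so r ≈ 6.5294 and h = 2r ≈ 13.0587.
S''(r) = 4π + 4·1749/r³ > 0, so this is the minimum; S ≈ 803.6021.

6.5294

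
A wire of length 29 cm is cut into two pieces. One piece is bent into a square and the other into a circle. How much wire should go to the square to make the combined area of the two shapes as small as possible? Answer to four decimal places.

Let x be the length used for the square. Square side x/4; circle radius (29−x)/(2π).
A(x) = (x/4)² + π·((29−x)/(2π))² = x²/16 + (29−x)²/(4π) for 0 ≤ x ≤ 29. A'(x) = x/8 − (29−x)/(2π) = 0 gives x = 4·29/(π+4) ≈ 16.2429.
A'' = 1/8 + 1/(2π) > 0, so this gives the minimum combined area; x ≈ 16.2429 cm to the square.

16.2429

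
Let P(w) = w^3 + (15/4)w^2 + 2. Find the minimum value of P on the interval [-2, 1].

P'(w) = 3w^2 + (15/2)w, whose only zero in [-2, 1] is w = 0.
Candidates: P(-2) = 9, P(0) = 2, P(1) = 27/4.
Hence the absolute minimum is 2 at w = 0.

2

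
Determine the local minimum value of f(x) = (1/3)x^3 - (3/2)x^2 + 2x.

Critical points: f'(x) = x^2 - 3x + 2 vanishes at x = 1, 2.
f''(x) = 2x - 3. f''(1) = -1 < 0 ⇒ local maximum; f''(2) = 1 > 0 ⇒ local minimum.
Thus f has its local minimum at x = 2, with value 2/3.

2/3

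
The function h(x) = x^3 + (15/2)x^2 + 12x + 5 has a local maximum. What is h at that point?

Critical points: h'(x) = 3x^2 + 15x + 12 vanishes at x = -4, -1.
Second-derivative test with h''(x) = 6x + 15: h''(-4) = -9 < 0 ⇒ local maximum; h''(-1) = 9 > 0 ⇒ local minimum.
The local maximum is h(-4) = 13.

13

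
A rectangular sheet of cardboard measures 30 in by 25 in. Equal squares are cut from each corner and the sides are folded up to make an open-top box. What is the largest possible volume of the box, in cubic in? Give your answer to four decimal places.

1512.0403

With cut size x, the volume is V(x) = x(30 − 2x)(25 − 2x) for 0 < x < 12.5.
V'(x) = 12x^2 − 220x + 750. Setting V'(x) = 0 gives x ≈ 4.5269 (the root in (0, 12.5)).
V''(x) = 24x − 220 is negative there, so this is the maximum; V ≈ 1512.0403.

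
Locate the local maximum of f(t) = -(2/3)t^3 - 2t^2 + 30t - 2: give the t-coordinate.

3

f'(t) = -2t^2 - 4t + 30. Setting f'(t) = 0 gives t ∈ {-5, 3}.
Second-derivative test with f''(t) = -4t - 4: f''(-5) = 16 > 0 ⇒ local minimum; f''(3) = -16 < 0 ⇒ local maximum.
Thus f has its local maximum at t = 3, with value 52.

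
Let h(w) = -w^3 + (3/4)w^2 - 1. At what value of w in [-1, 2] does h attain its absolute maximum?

h'(w) = -3w^2 + (3/2)w, which vanishes at w = 0 and w = 1/2.
Evaluating at the critical points and endpoints: h(-1) = 3/4, h(0) = -1, h(1/2) = -15/16, h(2) = -6.
Hence the absolute maximum is 3/4 at w = -1.

-1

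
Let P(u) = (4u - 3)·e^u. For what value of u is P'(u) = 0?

-1/4

By the product rule, P'(u) = (4u + 1)·e^u. Since e^u > 0, the only critical point is u = -1/4.
P''(-1/4) has the same sign as 4 > 0, so this is a local minimum.
P(-1/4) = (-4)·e^(-1/4) ≈ -3.1152.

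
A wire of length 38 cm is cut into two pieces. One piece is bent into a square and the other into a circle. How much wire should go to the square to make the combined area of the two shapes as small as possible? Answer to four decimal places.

Let x be the length used for the square. Square side x/4; circle radius (38−x)/(2π).
A(x) = (x/4)² + π·((38−x)/(2π))² = x²/16 + (38−x)²/(4π) for 0 ≤ x ≤ 38. A'(x) = x/8 − (38−x)/(2π) = 0 gives x = 4·38/(π+4) ≈ 21.2838.
A'' = 1/8 + 1/(2π) > 0, so this gives the minimum combined area; x ≈ 21.2838 cm to the square.

21.2838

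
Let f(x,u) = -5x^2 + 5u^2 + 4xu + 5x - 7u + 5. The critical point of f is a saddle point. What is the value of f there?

150/29

∂f/∂x = -10x + 4u + 5 = 0 and ∂f/∂u = 4x + 10u - 7 = 0, so (x, u) = (39/58, 25/58).
The Hessian has f_{xx} = -10, f_{uu} = 10, f_{xu} = 4, giving D = -116 < 0, so the point is a saddle point.
f(39/58, 25/58) = 150/29.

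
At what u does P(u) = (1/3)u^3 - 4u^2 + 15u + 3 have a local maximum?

Critical points: P'(u) = u^2 - 8u + 15 vanishes at u = 3, 5.
Second-derivative test with P''(u) = 2u - 8: P''(3) = -2 < 0 ⇒ local maximum; P''(5) = 2 > 0 ⇒ local minimum.
Thus P has its local maximum at u = 3, with value 21.

3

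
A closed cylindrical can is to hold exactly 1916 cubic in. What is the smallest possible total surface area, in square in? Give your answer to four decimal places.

853.9745

With radius r and height h, πr²h = 1916 so h = 1916/(πr²), and S(r) = 2πr² + 2πrh = 2πr² + 2·1916/r.
S'(r) = 4πr − 2·1916/r² = 0 ⇒ r³ = 1916/(2π), so r ≈ 6.7309 and h = 2r ≈ 13.4618.
S''(r) = 4π + 4·1916/r³ > 0, so this is the minimum; S ≈ 853.9745.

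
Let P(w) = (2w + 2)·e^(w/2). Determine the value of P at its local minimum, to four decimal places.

By the product rule, P'(w) = (w + 3)·e^(w/2). Since e^(w/2) > 0, the only critical point is w = -3.
P''(-3) has the same sign as 1 > 0, so this is a local minimum.
P(-3) = (-4)·e^(-3/2) ≈ -0.8925.

-0.8925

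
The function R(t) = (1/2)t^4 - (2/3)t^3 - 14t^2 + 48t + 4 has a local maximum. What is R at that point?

140/3

Critical points: R'(t) = 2t^3 - 2t^2 - 28t + 48 vanishes at t = -4, 2, 3.
Since R''(t) = 6t^2 - 4t - 28, we get R''(-4) = 84 > 0 ⇒ local minimum; R''(2) = -12 < 0 ⇒ local maximum; R''(3) = 14 > 0 ⇒ local minimum.
The local maximum is R(2) = 140/3.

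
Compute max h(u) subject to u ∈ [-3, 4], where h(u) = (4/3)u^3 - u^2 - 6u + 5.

151/3

Differentiating, h'(u) = 4u^2 - 2u - 6; which vanishes at u = -1 and u = 3/2.
Compare values at every candidate in [-3, 4]: h(-3) = -22; h(-1) = 26/3; h(3/2) = -7/4; h(4) = 151/3.
Hence the absolute maximum is 151/3 at u = 4.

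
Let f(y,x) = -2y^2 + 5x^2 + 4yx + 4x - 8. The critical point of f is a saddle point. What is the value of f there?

∂f/∂y = -4y + 4x = 0 and ∂f/∂x = 4y + 10x + 4 = 0, so (y, x) = (-2/7, -2/7).
The Hessian has f_{yy} = -4, f_{xx} = 10, f_{yx} = 4, giving D = -56 < 0, so the point is a saddle point.
f(-2/7, -2/7) = -60/7.

-60/7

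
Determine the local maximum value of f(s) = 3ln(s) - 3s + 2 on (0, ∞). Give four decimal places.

-1.0000

f'(s) = 3/s − 3 = 0 gives s = 1.
f''(s) = -3/s², which is negative for s > 0, so this is a local maximum.
f(1) = 3·ln(1) - 3 + 2 ≈ -1.0000.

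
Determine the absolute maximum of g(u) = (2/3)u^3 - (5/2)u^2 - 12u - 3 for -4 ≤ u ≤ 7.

115/6

The derivative is 2u^2 - 5u - 12, which vanishes at u = -3/2 and u = 4.
Evaluating at the critical points and endpoints: g(-4) = -113/3; g(-3/2) = 57/8; g(4) = -145/3; g(7) = 115/6.
So the maximum is g(7) = 115/6.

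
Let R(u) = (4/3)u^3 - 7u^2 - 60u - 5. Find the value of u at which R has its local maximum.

-5/2

R'(u) = 4u^2 - 14u - 60. Setting R'(u) = 0 gives u ∈ {-5/2, 6}.
R''(u) = 8u - 14. R''(-5/2) = -34 < 0 ⇒ local maximum; R''(6) = 34 > 0 ⇒ local minimum.
Thus R has its local maximum at u = -5/2, with value 965/12.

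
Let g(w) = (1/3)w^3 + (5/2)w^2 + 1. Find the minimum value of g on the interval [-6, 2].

1

The derivative is w^2 + 5w, which vanishes at w = -5 and w = 0.
Compare values at every candidate in [-6, 2]: g(-6) = 19; g(-5) = 131/6; g(0) = 1; g(2) = 41/3.
The minimum over the interval is 1, attained at w = 0.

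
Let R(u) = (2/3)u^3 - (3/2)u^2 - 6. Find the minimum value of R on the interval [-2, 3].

-52/3

R'(u) = 2u^2 - 3u, which vanishes at u = 0 and u = 3/2.
Candidates: R(-2) = -52/3, R(0) = -6, R(3/2) = -57/8, R(3) = -3/2.
Hence the absolute minimum is -52/3 at u = -2.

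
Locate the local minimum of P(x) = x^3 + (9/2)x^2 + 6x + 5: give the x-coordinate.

P'(x) = 3x^2 + 9x + 6 = 0 at x = -2, -1.
P''(x) = 6x + 9. P''(-2) = -3 < 0 ⇒ local maximum; P''(-1) = 3 > 0 ⇒ local minimum.
Thus P has its local minimum at x = -1, with value 5/2.

-1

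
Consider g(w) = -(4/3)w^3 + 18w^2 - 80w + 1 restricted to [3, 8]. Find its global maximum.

The derivative is -4w^2 + 36w - 80, which vanishes at w = 4 and w = 5.
Evaluating at the critical points and endpoints: g(3) = -113, g(4) = -349/3, g(5) = -347/3, g(8) = -509/3.
The maximum over the interval is -113, attained at w = 3.

-113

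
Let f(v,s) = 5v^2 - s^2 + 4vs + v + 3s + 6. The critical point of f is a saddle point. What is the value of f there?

∂f/∂v = 10v + 4s + 1 = 0 and ∂f/∂s = 4v - 2s + 3 = 0, so (v, s) = (-7/18, 13/18).
The Hessian has f_{vv} = 10, f_{ss} = -2, f_{vs} = 4, giving D = -36 < 0, so the point is a saddle point.
f(-7/18, 13/18) = 62/9.

62/9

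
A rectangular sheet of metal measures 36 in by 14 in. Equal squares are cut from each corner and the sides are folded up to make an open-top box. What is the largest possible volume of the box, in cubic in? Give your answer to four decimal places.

With cut size x, the volume is V(x) = x(36 − 2x)(14 − 2x) for 0 < x < 7.
V'(x) = 12x^2 − 200x + 504. Setting V'(x) = 0 gives x ≈ 3.0946 (the root in (0, 7)).
V''(x) = 24x − 200 is negative there, so this is the maximum; V ≈ 720.5658.

720.5658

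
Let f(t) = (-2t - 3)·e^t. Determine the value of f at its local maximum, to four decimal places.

f'(t) = (-2)·e^t + (-2t - 3)·1·e^t = (-2t - 5)·e^t. Since e^t > 0, the only critical point is t = -5/2.
f''(-5/2) has the same sign as -2 < 0, so this is a local maximum.
f(-5/2) = (2)·e^(-5/2) ≈ 0.1642.

0.1642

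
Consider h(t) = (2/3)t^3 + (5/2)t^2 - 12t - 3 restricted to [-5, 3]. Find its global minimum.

h'(t) = 2t^2 + 5t - 12, which vanishes at t = -4 and t = 3/2.
Evaluating at the critical points and endpoints: h(-5) = 217/6, h(-4) = 127/3, h(3/2) = -105/8, h(3) = 3/2.
The minimum over the interval is -105/8, attained at t = 3/2.

-105/8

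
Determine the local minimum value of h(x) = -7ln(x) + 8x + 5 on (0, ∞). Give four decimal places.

12.9347

h'(x) = -7/x + 8 = 0 gives x = 7/8.
h''(x) = 7/x², which is positive for x > 0, so this is a local minimum.
h(7/8) = -7·ln(7/8) + 7 + 5 ≈ 12.9347.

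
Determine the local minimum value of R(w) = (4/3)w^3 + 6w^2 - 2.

-2

R'(w) = 4w^2 + 12w. Setting R'(w) = 0 gives w ∈ {-3, 0}.
Second-derivative test with R''(w) = 8w + 12: R''(-3) = -12 < 0 ⇒ local maximum; R''(0) = 12 > 0 ⇒ local minimum.
The local minimum is R(0) = -2.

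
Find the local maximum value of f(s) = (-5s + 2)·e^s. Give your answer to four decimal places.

f'(s) = (-5)·e^s + (-5s + 2)·1·e^s = (-5s - 3)·e^s. Since e^s > 0, the only critical point is s = -3/5.
f''(-3/5) has the same sign as -5 < 0, so this is a local maximum.
f(-3/5) = (5)·e^(-3/5) ≈ 2.7441.

2.7441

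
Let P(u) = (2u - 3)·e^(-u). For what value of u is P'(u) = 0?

Differentiating with the product rule gives P'(u) = (-2u + 5)·e^(-u). Since e^(-u) > 0, the only critical point is u = 5/2.
P''(5/2) has the same sign as -2 < 0, so this is a local maximum.
P(5/2) = (2)·e^(-5/2) ≈ 0.1642.

5/2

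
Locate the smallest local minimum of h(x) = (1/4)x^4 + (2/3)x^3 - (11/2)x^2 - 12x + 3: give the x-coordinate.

3

h'(x) = x^3 + 2x^2 - 11x - 12 = 0 at x = -4, -1, 3.
Since h''(x) = 3x^2 + 4x - 11, we get h''(-4) = 21 > 0 ⇒ local minimum; h''(-1) = -12 < 0 ⇒ local maximum; h''(3) = 28 > 0 ⇒ local minimum.
So the smallest local minimum value is h(3) = -177/4.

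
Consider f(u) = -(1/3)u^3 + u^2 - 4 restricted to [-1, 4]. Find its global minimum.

-28/3

Differentiating, f'(u) = -u^2 + 2u; which vanishes at u = 0 and u = 2.
Candidates: f(-1) = -8/3, f(0) = -4, f(2) = -8/3, f(4) = -28/3.
The minimum over the interval is -28/3, attained at u = 4.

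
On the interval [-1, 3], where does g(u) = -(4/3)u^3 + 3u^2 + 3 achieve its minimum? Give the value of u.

Differentiating, g'(u) = -4u^2 + 6u; which vanishes at u = 0 and u = 3/2.
Candidates: g(-1) = 22/3,  g(0) = 3,  g(3/2) = 21/4,  g(3) = -6.
The minimum over the interval is -6, attained at u = 3.

3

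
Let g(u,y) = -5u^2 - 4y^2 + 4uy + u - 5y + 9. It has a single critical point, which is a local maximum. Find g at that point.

685/64

∂g/∂u = -10u + 4y + 1 = 0 and ∂g/∂y = 4u - 8y - 5 = 0, so (u, y) = (-3/16, -23/32).
The Hessian has g_{uu} = -10, g_{yy} = -8, g_{uy} = 4, giving D = 64 > 0 with g_{uu} < 0, so the point is a local maximum.
g(-3/16, -23/32) = 685/64.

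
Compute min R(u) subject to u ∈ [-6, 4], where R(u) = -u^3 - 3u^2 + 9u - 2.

Differentiating, R'(u) = -3u^2 - 6u + 9; which vanishes at u = -3 and u = 1.
Candidates: R(-6) = 52, R(-3) = -29, R(1) = 3, R(4) = -78.
Hence the absolute minimum is -78 at u = 4.

-78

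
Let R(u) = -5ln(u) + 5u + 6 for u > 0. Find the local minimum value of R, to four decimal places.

11.0000

R'(u) = -5/u + 5 = 0 gives u = 1.
R''(u) = 5/u², which is positive for u > 0, so this is a local minimum.
R(1) = -5·ln(1) + 5 + 6 ≈ 11.0000.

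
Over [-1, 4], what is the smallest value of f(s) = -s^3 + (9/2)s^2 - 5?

Differentiating, f'(s) = -3s^2 + 9s; which vanishes at s = 0 and s = 3.
Compare values at every candidate in [-1, 4]: f(-1) = 1/2; f(0) = -5; f(3) = 17/2; f(4) = 3.
Hence the absolute minimum is -5 at s = 0.

-5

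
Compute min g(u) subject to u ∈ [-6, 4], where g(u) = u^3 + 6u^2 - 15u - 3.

g'(u) = 3u^2 + 12u - 15, which vanishes at u = -5 and u = 1.
Candidates: g(-6) = 87; g(-5) = 97; g(1) = -11; g(4) = 97.
The minimum over the interval is -11, attained at u = 1.

-11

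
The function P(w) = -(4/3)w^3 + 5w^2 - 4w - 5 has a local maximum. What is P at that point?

-11/3

Critical points: P'(w) = -4w^2 + 10w - 4 vanishes at w = 1/2, 2.
Second-derivative test with P''(w) = -8w + 10: P''(1/2) = 6 > 0 ⇒ local minimum; P''(2) = -6 < 0 ⇒ local maximum.
The local maximum is P(2) = -11/3.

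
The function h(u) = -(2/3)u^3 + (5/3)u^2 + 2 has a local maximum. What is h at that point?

287/81

Critical points: h'(u) = -2u^2 + (10/3)u vanishes at u = 0, 5/3.
Since h''(u) = -4u + 10/3, we get h''(0) = 10/3 > 0 ⇒ local minimum; h''(5/3) = -10/3 < 0 ⇒ local maximum.
Thus h has its local maximum at u = 5/3, with value 287/81.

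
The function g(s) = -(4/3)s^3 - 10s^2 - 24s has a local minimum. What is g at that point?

18

Critical points: g'(s) = -4s^2 - 20s - 24 vanishes at s = -3, -2.
g''(s) = -8s - 20. g''(-3) = 4 > 0 ⇒ local minimum; g''(-2) = -4 < 0 ⇒ local maximum.
The local minimum is g(-3) = 18.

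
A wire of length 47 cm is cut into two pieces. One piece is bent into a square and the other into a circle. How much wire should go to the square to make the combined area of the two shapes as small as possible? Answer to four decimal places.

Let x be the length used for the square. Square side x/4; circle radius (47−x)/(2π).
A(x) = (x/4)² + π·((47−x)/(2π))² = x²/16 + (47−x)²/(4π) for 0 ≤ x ≤ 47. A'(x) = x/8 − (47−x)/(2π) = 0 gives x = 4·47/(π+4) ≈ 26.3247.
A'' = 1/8 + 1/(2π) > 0, so this gives the minimum combined area; x ≈ 26.3247 cm to the square.

26.3247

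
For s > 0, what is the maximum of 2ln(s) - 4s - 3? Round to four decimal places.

-6.3863

R'(s) = 2/s − 4 = 0 gives s = 1/2.
R''(s) = -2/s², which is negative for s > 0, so this is a local maximum.
R(1/2) = 2·ln(1/2) - 2 - 3 ≈ -6.3863.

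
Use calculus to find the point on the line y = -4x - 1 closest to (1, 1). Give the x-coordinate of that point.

-7/17

Minimize D(x)^2 = (x - 1)^2 + (-4x - 2)^2.
d/dx[D^2] = 2(x - 1) + 2·(-4)·(-4x - 2) = 0 ⇒ x = -7/17.
Then y = 11/17 and the distance is √(36/17) ≈ 1.4552.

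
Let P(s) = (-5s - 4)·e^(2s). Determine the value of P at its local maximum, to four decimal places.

0.1857

By the product rule, P'(s) = (-10s - 13)·e^(2s). Since e^(2s) > 0, the only critical point is s = -13/10.
P''(-13/10) has the same sign as -10 < 0, so this is a local maximum.
P(-13/10) = (5/2)·e^(-13/5) ≈ 0.1857.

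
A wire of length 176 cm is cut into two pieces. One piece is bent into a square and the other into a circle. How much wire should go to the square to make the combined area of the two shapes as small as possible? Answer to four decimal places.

Let x be the length used for the square. Square side x/4; circle radius (176−x)/(2π).
A(x) = (x/4)² + π·((176−x)/(2π))² = x²/16 + (176−x)²/(4π) for 0 ≤ x ≤ 176. A'(x) = x/8 − (176−x)/(2π) = 0 gives x = 4·176/(π+4) ≈ 98.5775.
A'' = 1/8 + 1/(2π) > 0, so this gives the minimum combined area; x ≈ 98.5775 cm to the square.

98.5775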